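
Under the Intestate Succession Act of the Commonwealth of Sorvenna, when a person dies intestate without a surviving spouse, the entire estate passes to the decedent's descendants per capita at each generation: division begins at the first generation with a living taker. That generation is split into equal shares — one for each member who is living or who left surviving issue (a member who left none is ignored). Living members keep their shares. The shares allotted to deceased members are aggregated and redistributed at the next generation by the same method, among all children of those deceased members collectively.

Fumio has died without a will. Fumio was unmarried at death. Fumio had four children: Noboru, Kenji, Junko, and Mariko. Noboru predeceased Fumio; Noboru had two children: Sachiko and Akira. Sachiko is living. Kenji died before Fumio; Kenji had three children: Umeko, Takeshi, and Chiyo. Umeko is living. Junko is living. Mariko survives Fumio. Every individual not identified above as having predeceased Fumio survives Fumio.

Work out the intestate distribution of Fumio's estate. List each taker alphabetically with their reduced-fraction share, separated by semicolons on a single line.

There is no surviving spouse, so the entire estate passes to Fumio's descendants per capita at each generation.
At generation 1 (Noboru, Kenji, Junko, Mariko) there are 4 shares of (1)/4 = 1/4 each.
Living: Junko and Mariko — each takes 1/4.
Deceased: Noboru and Kenji. Their combined 1/2 is pooled and carried to generation 2.
At generation 2 (Sachiko, Akira, Umeko, Takeshi, Chiyo) there are 5 shares of (1/2)/5 = 1/10 each.
Living: Sachiko, Akira, Umeko, Takeshi, and Chiyo — each takes 1/10.

Akira 1/10; Chiyo 1/10; Junko 1/4; Mariko 1/4; Sachiko 1/10; Takeshi 1/10; Umeko 1/10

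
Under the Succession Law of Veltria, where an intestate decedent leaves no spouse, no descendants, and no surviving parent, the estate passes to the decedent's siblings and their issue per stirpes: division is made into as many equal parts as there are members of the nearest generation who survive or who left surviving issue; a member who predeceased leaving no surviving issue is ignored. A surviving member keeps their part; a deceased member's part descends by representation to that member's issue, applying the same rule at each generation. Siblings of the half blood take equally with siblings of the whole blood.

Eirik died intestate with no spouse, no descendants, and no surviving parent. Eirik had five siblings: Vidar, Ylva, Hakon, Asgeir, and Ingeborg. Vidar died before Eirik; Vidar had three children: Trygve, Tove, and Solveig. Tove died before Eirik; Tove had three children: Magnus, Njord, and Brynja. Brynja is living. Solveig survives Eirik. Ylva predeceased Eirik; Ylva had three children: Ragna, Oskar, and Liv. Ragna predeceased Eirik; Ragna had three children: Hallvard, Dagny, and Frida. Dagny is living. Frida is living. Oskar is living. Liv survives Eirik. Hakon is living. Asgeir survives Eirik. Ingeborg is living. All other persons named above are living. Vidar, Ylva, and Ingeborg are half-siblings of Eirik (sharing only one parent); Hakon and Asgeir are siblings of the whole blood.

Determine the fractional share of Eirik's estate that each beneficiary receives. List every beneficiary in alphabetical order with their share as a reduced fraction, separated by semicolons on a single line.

Asgeir 1/5; Brynja 1/45; Dagny 1/45; Frida 1/45; Hakon 1/5; Hallvard 1/45; Ingeborg 1/5; Liv 1/15; Magnus 1/45; Njord 1/45; Oskar 1/15; Solveig 1/15; Trygve 1/15

No spouse, descendants, or parent survives, so the estate passes to Eirik's siblings per stirpes.
Half-blood and whole-blood siblings take equally under the stated rule.
The estate is divided into 5 equal shares of 1/5 among Vidar, Ylva, Hakon, Asgeir, Ingeborg.
Vidar predeceased; the 1/5 allotted to Vidar's branch passes to Vidar's issue by representation.
The 1/5 is divided into 3 equal shares of 1/15 among Trygve, Tove, Solveig.
Trygve is living and takes 1/15.
Tove predeceased; the 1/15 allotted to Tove's branch passes to Tove's issue by representation.
The 1/15 is divided into 3 equal shares of 1/45 among Magnus, Njord, Brynja.
Magnus is living and takes 1/45.
Njord is living and takes 1/45.
Brynja is living and takes 1/45.
Solveig is living and takes 1/15.
Ylva predeceased; the 1/5 allotted to Ylva's branch passes to Ylva's issue by representation.
The 1/5 is divided into 3 equal shares of 1/15 among Ragna, Oskar, Liv.
Ragna predeceased; the 1/15 allotted to Ragna's branch passes to Ragna's issue by representation.
The 1/15 is divided into 3 equal shares of 1/45 among Hallvard, Dagny, Frida.
Hallvard is living and takes 1/45.
Dagny is living and takes 1/45.
Frida is living and takes 1/45.
Oskar is living and takes 1/15.
Liv is living and takes 1/15.
Hakon is living and takes 1/5.
Asgeir is living and takes 1/5.
Ingeborg is living and takes 1/5.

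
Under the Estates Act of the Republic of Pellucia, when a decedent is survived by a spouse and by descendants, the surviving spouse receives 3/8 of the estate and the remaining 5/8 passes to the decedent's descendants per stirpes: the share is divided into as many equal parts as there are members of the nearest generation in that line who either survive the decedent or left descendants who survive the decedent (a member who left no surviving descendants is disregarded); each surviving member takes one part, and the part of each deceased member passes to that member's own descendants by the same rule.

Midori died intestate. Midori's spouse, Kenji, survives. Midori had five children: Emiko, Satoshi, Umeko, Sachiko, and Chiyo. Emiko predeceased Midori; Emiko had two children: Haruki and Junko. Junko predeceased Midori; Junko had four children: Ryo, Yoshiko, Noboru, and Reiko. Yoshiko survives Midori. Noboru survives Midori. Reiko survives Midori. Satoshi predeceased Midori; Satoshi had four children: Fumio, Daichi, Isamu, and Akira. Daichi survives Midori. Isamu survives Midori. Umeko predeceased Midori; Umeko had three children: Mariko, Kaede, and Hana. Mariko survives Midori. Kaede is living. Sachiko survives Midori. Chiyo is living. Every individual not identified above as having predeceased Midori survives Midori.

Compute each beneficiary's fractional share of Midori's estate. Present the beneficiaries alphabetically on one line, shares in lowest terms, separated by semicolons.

Kenji, as surviving spouse, takes 3/8.
The remaining 5/8 passes to Midori's descendants per stirpes.
The 5/8 is divided into 5 equal shares of 1/8 among Emiko, Satoshi, Umeko, Sachiko, Chiyo.
Emiko predeceased; the 1/8 allotted to Emiko's branch passes to Emiko's issue by representation.
The 1/8 is divided into 2 equal shares of 1/16 among Haruki, Junko.
Haruki is living and takes 1/16.
Junko predeceased; the 1/16 allotted to Junko's branch passes to Junko's issue by representation.
The 1/16 is divided into 4 equal shares of 1/64 among Ryo, Yoshiko, Noboru, Reiko.
Ryo is living and takes 1/64.
Yoshiko is living and takes 1/64.
Noboru is living and takes 1/64.
Reiko is living and takes 1/64.
Satoshi predeceased; the 1/8 allotted to Satoshi's branch passes to Satoshi's issue by representation.
The 1/8 is divided into 4 equal shares of 1/32 among Fumio, Daichi, Isamu, Akira.
Fumio is living and takes 1/32.
Daichi is living and takes 1/32.
Isamu is living and takes 1/32.
Akira is living and takes 1/32.
Umeko predeceased; the 1/8 allotted to Umeko's branch passes to Umeko's issue by representation.
The 1/8 is divided into 3 equal shares of 1/24 among Mariko, Kaede, Hana.
Mariko is living and takes 1/24.
Kaede is living and takes 1/24.
Hana is living and takes 1/24.
Sachiko is living and takes 1/8.
Chiyo is living and takes 1/8.

Akira 1/32; Chiyo 1/8; Daichi 1/32; Fumio 1/32; Hana 1/24; Haruki 1/16; Isamu 1/32; Kaede 1/24; Kenji 3/8; Mariko 1/24; Noboru 1/64; Reiko 1/64; Ryo 1/64; Sachiko 1/8; Yoshiko 1/64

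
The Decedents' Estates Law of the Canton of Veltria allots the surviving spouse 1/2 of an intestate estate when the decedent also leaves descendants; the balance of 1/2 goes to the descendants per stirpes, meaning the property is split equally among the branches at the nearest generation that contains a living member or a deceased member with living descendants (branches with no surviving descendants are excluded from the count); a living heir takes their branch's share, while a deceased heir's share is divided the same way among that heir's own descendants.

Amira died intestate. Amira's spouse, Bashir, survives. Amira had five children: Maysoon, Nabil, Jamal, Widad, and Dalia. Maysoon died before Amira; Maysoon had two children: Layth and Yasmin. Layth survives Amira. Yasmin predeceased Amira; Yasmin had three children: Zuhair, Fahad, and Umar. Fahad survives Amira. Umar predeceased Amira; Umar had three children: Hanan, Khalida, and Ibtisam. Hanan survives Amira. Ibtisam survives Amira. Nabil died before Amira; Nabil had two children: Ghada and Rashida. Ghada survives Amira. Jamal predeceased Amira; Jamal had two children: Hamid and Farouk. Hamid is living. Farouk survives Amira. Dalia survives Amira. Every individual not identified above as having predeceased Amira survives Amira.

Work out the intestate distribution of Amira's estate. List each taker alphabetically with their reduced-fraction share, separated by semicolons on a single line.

Bashir 1/2; Dalia 1/10; Fahad 1/60; Farouk 1/20; Ghada 1/20; Hamid 1/20; Hanan 1/180; Ibtisam 1/180; Khalida 1/180; Layth 1/20; Rashida 1/20; Widad 1/10; Zuhair 1/60

Bashir, as surviving spouse, takes 1/2.
The remaining 1/2 passes to Amira's descendants per stirpes.
The 1/2 is divided into 5 equal shares of 1/10 among Maysoon, Nabil, Jamal, Widad, Dalia.
Maysoon predeceased; the 1/10 allotted to Maysoon's branch passes to Maysoon's issue by representation.
The 1/10 is divided into 2 equal shares of 1/20 among Layth, Yasmin.
Layth is living and takes 1/20.
Yasmin predeceased; the 1/20 allotted to Yasmin's branch passes to Yasmin's issue by representation.
The 1/20 is divided into 3 equal shares of 1/60 among Zuhair, Fahad, Umar.
Zuhair is living and takes 1/60.
Fahad is living and takes 1/60.
Umar predeceased; the 1/60 allotted to Umar's branch passes to Umar's issue by representation.
The 1/60 is divided into 3 equal shares of 1/180 among Hanan, Khalida, Ibtisam.
Hanan is living and takes 1/180.
Khalida is living and takes 1/180.
Ibtisam is living and takes 1/180.
Nabil predeceased; the 1/10 allotted to Nabil's branch passes to Nabil's issue by representation.
The 1/10 is divided into 2 equal shares of 1/20 among Ghada, Rashida.
Ghada is living and takes 1/20.
Rashida is living and takes 1/20.
Jamal predeceased; the 1/10 allotted to Jamal's branch passes to Jamal's issue by representation.
The 1/10 is divided into 2 equal shares of 1/20 among Hamid, Farouk.
Hamid is living and takes 1/20.
Farouk is living and takes 1/20.
Widad is living and takes 1/10.
Dalia is living and takes 1/10.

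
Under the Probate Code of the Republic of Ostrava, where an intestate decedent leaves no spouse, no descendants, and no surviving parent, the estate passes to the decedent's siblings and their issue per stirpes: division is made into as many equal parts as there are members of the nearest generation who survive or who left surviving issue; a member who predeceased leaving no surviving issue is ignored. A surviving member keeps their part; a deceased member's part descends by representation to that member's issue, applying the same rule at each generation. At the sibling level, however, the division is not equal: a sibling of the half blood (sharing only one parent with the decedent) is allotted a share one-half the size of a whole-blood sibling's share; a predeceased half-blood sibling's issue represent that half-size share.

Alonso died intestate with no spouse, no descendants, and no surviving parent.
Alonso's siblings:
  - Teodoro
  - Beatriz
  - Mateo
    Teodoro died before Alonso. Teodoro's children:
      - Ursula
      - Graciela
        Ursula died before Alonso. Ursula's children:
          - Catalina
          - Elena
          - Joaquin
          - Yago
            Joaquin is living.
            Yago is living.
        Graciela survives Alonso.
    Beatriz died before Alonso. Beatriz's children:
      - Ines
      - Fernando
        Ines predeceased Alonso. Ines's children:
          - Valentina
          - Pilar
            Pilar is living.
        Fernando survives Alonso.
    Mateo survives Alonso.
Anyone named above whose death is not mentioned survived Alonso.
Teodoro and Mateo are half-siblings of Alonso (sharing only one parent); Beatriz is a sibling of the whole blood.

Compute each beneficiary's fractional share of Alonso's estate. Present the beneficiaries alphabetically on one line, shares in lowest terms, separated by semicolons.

No spouse, descendants, or parent survives, so the estate passes to Alonso's siblings per stirpes.
Half-blood siblings count for one-half the weight of whole-blood siblings at the initial division.
Dividing 1 in proportion to weights (total weight 2): Teodoro (weight 1/2) → 1/4; Beatriz (weight 1) → 1/2; Mateo (weight 1/2) → 1/4.
Teodoro predeceased; the 1/4 allotted to Teodoro's branch passes to Teodoro's issue by representation.
The 1/4 is divided into 2 equal shares of 1/8 among Ursula, Graciela.
Ursula predeceased; the 1/8 allotted to Ursula's branch passes to Ursula's issue by representation.
The 1/8 is divided into 4 equal shares of 1/32 among Catalina, Elena, Joaquin, Yago.
Catalina is living and takes 1/32.
Elena is living and takes 1/32.
Joaquin is living and takes 1/32.
Yago is living and takes 1/32.
Graciela is living and takes 1/8.
Beatriz predeceased; the 1/2 allotted to Beatriz's branch passes to Beatriz's issue by representation.
The 1/2 is divided into 2 equal shares of 1/4 among Ines, Fernando.
Ines predeceased; the 1/4 allotted to Ines's branch passes to Ines's issue by representation.
The 1/4 is divided into 2 equal shares of 1/8 among Valentina, Pilar.
Valentina is living and takes 1/8.
Pilar is living and takes 1/8.
Fernando is living and takes 1/4.
Mateo is living and takes 1/4.

Catalina 1/32; Elena 1/32; Fernando 1/4; Graciela 1/8; Joaquin 1/32; Mateo 1/4; Pilar 1/8; Valentina 1/8; Yago 1/32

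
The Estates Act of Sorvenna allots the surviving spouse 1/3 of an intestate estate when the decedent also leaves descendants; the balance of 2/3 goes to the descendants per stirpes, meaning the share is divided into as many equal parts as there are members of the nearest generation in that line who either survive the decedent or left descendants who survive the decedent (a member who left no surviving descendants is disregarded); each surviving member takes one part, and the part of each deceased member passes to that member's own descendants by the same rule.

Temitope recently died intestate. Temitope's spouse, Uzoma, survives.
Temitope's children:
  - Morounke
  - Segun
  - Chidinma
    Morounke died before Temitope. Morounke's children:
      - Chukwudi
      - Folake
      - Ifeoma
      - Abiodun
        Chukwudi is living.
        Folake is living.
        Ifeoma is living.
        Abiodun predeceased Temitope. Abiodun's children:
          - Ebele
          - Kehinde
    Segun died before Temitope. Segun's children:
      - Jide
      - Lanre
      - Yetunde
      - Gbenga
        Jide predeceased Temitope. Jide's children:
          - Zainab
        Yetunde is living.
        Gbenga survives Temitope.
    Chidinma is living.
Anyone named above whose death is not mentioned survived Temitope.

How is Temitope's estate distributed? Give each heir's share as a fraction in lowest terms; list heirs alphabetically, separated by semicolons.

Chidinma 2/9; Chukwudi 1/18; Ebele 1/36; Folake 1/18; Gbenga 1/18; Ifeoma 1/18; Kehinde 1/36; Lanre 1/18; Uzoma 1/3; Yetunde 1/18; Zainab 1/18

Uzoma, as surviving spouse, takes 1/3.
The remaining 2/3 passes to Temitope's descendants per stirpes.
The 2/3 is divided into 3 equal shares of 2/9 among Morounke, Segun, Chidinma.
Morounke predeceased; the 2/9 allotted to Morounke's branch passes to Morounke's issue by representation.
The 2/9 is divided into 4 equal shares of 1/18 among Chukwudi, Folake, Ifeoma, Abiodun.
Chukwudi is living and takes 1/18.
Folake is living and takes 1/18.
Ifeoma is living and takes 1/18.
Abiodun predeceased; the 1/18 allotted to Abiodun's branch passes to Abiodun's issue by representation.
The 1/18 is divided into 2 equal shares of 1/36 among Ebele, Kehinde.
Ebele is living and takes 1/36.
Kehinde is living and takes 1/36.
Segun predeceased; the 2/9 allotted to Segun's branch passes to Segun's issue by representation.
The 2/9 is divided into 4 equal shares of 1/18 among Jide, Lanre, Yetunde, Gbenga.
Jide predeceased; the 1/18 allotted to Jide's branch passes to Jide's issue by representation.
Zainab is the sole taker at this level and receives the full 1/18.
Lanre is living and takes 1/18.
Yetunde is living and takes 1/18.
Gbenga is living and takes 1/18.
Chidinma is living and takes 2/9.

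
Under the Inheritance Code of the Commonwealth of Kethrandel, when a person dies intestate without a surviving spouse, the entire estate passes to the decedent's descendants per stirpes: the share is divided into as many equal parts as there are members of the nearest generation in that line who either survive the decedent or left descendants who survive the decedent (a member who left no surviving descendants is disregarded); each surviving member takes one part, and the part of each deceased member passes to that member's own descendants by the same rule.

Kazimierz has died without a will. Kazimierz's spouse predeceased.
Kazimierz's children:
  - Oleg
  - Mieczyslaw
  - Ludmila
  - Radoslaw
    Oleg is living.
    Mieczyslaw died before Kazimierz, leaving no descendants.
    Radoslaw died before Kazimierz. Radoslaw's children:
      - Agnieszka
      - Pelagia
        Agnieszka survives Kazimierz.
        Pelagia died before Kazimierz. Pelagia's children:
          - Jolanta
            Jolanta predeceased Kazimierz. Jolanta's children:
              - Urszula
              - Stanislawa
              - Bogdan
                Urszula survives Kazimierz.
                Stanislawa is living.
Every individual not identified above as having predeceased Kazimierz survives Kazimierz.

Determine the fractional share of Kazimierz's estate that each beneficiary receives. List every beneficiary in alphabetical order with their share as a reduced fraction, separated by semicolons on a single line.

Agnieszka 1/6; Bogdan 1/18; Ludmila 1/3; Oleg 1/3; Stanislawa 1/18; Urszula 1/18

There is no surviving spouse, so the entire estate passes to Kazimierz's descendants per stirpes.
Mieczyslaw left no surviving issue, so that branch lapses and is disregarded.
The estate is divided into 3 equal shares of 1/3 among Oleg, Ludmila, Radoslaw.
Oleg is living and takes 1/3.
Ludmila is living and takes 1/3.
Radoslaw predeceased; the 1/3 allotted to Radoslaw's branch passes to Radoslaw's issue by representation.
The 1/3 is divided into 2 equal shares of 1/6 among Agnieszka, Pelagia.
Agnieszka is living and takes 1/6.
Pelagia predeceased; the 1/6 allotted to Pelagia's branch passes to Pelagia's issue by representation.
Jolanta's line is the sole branch at this level, so the full 1/6 passes to Jolanta's issue by representation.
The 1/6 is divided into 3 equal shares of 1/18 among Urszula, Stanislawa, Bogdan.
Urszula is living and takes 1/18.
Stanislawa is living and takes 1/18.
Bogdan is living and takes 1/18.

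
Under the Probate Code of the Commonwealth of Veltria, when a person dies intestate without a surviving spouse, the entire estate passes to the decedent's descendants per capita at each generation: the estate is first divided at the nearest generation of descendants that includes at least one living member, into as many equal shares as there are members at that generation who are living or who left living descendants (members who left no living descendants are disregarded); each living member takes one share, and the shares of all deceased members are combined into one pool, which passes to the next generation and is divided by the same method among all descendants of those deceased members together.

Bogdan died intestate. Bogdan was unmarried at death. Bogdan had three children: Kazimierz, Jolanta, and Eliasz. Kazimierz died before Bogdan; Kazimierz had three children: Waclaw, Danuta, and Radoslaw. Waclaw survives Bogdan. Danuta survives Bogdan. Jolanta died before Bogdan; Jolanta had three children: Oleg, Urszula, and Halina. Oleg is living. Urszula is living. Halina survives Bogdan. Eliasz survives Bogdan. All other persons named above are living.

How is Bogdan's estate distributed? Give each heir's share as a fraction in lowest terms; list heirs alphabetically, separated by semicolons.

There is no surviving spouse, so the entire estate passes to Bogdan's descendants per capita at each generation.
At generation 1 (Kazimierz, Jolanta, Eliasz) there are 3 shares of (1)/3 = 1/3 each.
Living: Eliasz — each takes 1/3.
Deceased: Kazimierz and Jolanta. Their combined 2/3 is pooled and carried to generation 2.
At generation 2 (Waclaw, Danuta, Radoslaw, Oleg, Urszula, Halina) there are 6 shares of (2/3)/6 = 1/9 each.
Living: Waclaw, Danuta, Radoslaw, Oleg, Urszula, and Halina — each takes 1/9.

Danuta 1/9; Eliasz 1/3; Halina 1/9; Oleg 1/9; Radoslaw 1/9; Urszula 1/9; Waclaw 1/9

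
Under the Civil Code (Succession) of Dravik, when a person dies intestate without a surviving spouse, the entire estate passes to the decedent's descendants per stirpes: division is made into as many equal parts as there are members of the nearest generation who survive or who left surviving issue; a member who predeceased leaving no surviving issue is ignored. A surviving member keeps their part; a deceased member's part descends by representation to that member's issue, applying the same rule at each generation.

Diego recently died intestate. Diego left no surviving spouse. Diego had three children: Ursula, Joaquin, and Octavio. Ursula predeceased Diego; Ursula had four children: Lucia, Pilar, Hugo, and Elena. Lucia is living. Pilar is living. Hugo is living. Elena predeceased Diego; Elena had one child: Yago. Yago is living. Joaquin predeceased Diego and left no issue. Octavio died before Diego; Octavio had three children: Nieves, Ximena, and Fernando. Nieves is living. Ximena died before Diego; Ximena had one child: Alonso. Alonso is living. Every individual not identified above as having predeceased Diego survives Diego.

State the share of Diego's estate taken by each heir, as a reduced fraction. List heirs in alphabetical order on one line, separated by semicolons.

Alonso 1/6; Fernando 1/6; Hugo 1/8; Lucia 1/8; Nieves 1/6; Pilar 1/8; Yago 1/8

There is no surviving spouse, so the entire estate passes to Diego's descendants per stirpes.
Joaquin left no surviving issue, so that branch lapses and is disregarded.
The estate is divided into 2 equal shares of 1/2 among Ursula, Octavio.
Ursula predeceased; the 1/2 allotted to Ursula's branch passes to Ursula's issue by representation.
The 1/2 is divided into 4 equal shares of 1/8 among Lucia, Pilar, Hugo, Elena.
Lucia is living and takes 1/8.
Pilar is living and takes 1/8.
Hugo is living and takes 1/8.
Elena predeceased; the 1/8 allotted to Elena's branch passes to Elena's issue by representation.
Yago is the sole taker at this level and receives the full 1/8.
Octavio predeceased; the 1/2 allotted to Octavio's branch passes to Octavio's issue by representation.
The 1/2 is divided into 3 equal shares of 1/6 among Nieves, Ximena, Fernando.
Nieves is living and takes 1/6.
Ximena predeceased; the 1/6 allotted to Ximena's branch passes to Ximena's issue by representation.
Alonso is the sole taker at this level and receives the full 1/6.
Fernando is living and takes 1/6.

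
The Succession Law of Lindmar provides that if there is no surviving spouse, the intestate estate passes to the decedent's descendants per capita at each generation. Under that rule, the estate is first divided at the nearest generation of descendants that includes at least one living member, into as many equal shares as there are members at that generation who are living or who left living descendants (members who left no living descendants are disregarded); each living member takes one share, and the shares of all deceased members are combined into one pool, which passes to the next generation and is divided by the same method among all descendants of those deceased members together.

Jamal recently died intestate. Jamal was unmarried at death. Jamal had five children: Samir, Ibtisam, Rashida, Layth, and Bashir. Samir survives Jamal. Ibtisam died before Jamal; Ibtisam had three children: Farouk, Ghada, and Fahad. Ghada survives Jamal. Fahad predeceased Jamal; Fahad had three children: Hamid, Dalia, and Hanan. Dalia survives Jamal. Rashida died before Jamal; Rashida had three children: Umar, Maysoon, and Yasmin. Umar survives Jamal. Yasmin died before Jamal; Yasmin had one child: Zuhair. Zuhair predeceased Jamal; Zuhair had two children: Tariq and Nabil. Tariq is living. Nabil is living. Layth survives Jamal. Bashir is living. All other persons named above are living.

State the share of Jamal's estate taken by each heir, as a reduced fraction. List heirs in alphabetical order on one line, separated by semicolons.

There is no surviving spouse, so the entire estate passes to Jamal's descendants per capita at each generation.
At generation 1 (Samir, Ibtisam, Rashida, Layth, Bashir) there are 5 shares of (1)/5 = 1/5 each.
Living: Samir, Layth, and Bashir — each takes 1/5.
Deceased: Ibtisam and Rashida. Their combined 2/5 is pooled and carried to generation 2.
At generation 2 (Farouk, Ghada, Fahad, Umar, Maysoon, Yasmin) there are 6 shares of (2/5)/6 = 1/15 each.
Living: Farouk, Ghada, Umar, and Maysoon — each takes 1/15.
Deceased: Fahad and Yasmin. Their combined 2/15 is pooled and carried to generation 3.
At generation 3 (Hamid, Dalia, Hanan, Zuhair) there are 4 shares of (2/15)/4 = 1/30 each.
Living: Hamid, Dalia, and Hanan — each takes 1/30.
Deceased: Zuhair. That 1/30 share is carried to generation 4.
At generation 4 (Tariq, Nabil) there are 2 shares of (1/30)/2 = 1/60 each.
Living: Tariq and Nabil — each takes 1/60.

Bashir 1/5; Dalia 1/30; Farouk 1/15; Ghada 1/15; Hamid 1/30; Hanan 1/30; Layth 1/5; Maysoon 1/15; Nabil 1/60; Samir 1/5; Tariq 1/60; Umar 1/15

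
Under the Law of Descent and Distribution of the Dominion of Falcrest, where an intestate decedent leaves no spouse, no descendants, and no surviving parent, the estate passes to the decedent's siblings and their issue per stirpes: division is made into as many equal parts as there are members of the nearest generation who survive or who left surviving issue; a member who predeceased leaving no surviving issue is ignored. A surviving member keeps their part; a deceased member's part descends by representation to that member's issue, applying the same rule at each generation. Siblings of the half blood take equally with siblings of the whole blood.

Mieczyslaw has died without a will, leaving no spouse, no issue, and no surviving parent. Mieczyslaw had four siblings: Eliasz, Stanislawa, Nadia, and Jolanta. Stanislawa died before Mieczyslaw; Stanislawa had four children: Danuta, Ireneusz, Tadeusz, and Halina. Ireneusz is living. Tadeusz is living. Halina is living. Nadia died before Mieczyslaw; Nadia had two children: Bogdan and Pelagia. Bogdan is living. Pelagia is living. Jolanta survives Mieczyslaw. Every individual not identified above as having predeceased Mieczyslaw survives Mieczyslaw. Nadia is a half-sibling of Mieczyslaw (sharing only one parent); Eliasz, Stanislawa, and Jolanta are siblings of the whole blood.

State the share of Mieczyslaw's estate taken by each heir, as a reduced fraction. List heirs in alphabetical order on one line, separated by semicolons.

Bogdan 1/8; Danuta 1/16; Eliasz 1/4; Halina 1/16; Ireneusz 1/16; Jolanta 1/4; Pelagia 1/8; Tadeusz 1/16

No spouse, descendants, or parent survives, so the estate passes to Mieczyslaw's siblings per stirpes.
Half-blood and whole-blood siblings take equally under the stated rule.
The estate is divided into 4 equal shares of 1/4 among Eliasz, Stanislawa, Nadia, Jolanta.
Eliasz is living and takes 1/4.
Stanislawa predeceased; the 1/4 allotted to Stanislawa's branch passes to Stanislawa's issue by representation.
The 1/4 is divided into 4 equal shares of 1/16 among Danuta, Ireneusz, Tadeusz, Halina.
Danuta is living and takes 1/16.
Ireneusz is living and takes 1/16.
Tadeusz is living and takes 1/16.
Halina is living and takes 1/16.
Nadia predeceased; the 1/4 allotted to Nadia's branch passes to Nadia's issue by representation.
The 1/4 is divided into 2 equal shares of 1/8 among Bogdan, Pelagia.
Bogdan is living and takes 1/8.
Pelagia is living and takes 1/8.
Jolanta is living and takes 1/4.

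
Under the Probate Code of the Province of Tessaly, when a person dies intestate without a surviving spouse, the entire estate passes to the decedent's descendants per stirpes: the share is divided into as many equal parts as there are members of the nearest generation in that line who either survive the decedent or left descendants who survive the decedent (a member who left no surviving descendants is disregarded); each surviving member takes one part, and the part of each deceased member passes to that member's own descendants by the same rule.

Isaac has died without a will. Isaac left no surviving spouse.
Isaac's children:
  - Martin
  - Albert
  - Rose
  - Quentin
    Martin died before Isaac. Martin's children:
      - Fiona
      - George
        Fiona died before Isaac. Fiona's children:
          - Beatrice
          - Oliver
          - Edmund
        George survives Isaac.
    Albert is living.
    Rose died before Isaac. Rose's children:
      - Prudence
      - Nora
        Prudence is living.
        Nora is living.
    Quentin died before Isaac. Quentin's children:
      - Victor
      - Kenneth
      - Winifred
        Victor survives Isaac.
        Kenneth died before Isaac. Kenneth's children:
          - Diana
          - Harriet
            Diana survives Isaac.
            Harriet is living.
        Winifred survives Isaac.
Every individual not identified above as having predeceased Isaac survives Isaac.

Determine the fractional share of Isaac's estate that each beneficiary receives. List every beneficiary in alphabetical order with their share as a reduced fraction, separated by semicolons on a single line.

Albert 1/4; Beatrice 1/24; Diana 1/24; Edmund 1/24; George 1/8; Harriet 1/24; Nora 1/8; Oliver 1/24; Prudence 1/8; Victor 1/12; Winifred 1/12

There is no surviving spouse, so the entire estate passes to Isaac's descendants per stirpes.
The estate is divided into 4 equal shares of 1/4 among Martin, Albert, Rose, Quentin.
Martin predeceased; the 1/4 allotted to Martin's branch passes to Martin's issue by representation.
The 1/4 is divided into 2 equal shares of 1/8 among Fiona, George.
Fiona predeceased; the 1/8 allotted to Fiona's branch passes to Fiona's issue by representation.
The 1/8 is divided into 3 equal shares of 1/24 among Beatrice, Oliver, Edmund.
Beatrice is living and takes 1/24.
Oliver is living and takes 1/24.
Edmund is living and takes 1/24.
George is living and takes 1/8.
Albert is living and takes 1/4.
Rose predeceased; the 1/4 allotted to Rose's branch passes to Rose's issue by representation.
The 1/4 is divided into 2 equal shares of 1/8 among Prudence, Nora.
Prudence is living and takes 1/8.
Nora is living and takes 1/8.
Quentin predeceased; the 1/4 allotted to Quentin's branch passes to Quentin's issue by representation.
The 1/4 is divided into 3 equal shares of 1/12 among Victor, Kenneth, Winifred.
Victor is living and takes 1/12.
Kenneth predeceased; the 1/12 allotted to Kenneth's branch passes to Kenneth's issue by representation.
The 1/12 is divided into 2 equal shares of 1/24 among Diana, Harriet.
Diana is living and takes 1/24.
Harriet is living and takes 1/24.
Winifred is living and takes 1/12.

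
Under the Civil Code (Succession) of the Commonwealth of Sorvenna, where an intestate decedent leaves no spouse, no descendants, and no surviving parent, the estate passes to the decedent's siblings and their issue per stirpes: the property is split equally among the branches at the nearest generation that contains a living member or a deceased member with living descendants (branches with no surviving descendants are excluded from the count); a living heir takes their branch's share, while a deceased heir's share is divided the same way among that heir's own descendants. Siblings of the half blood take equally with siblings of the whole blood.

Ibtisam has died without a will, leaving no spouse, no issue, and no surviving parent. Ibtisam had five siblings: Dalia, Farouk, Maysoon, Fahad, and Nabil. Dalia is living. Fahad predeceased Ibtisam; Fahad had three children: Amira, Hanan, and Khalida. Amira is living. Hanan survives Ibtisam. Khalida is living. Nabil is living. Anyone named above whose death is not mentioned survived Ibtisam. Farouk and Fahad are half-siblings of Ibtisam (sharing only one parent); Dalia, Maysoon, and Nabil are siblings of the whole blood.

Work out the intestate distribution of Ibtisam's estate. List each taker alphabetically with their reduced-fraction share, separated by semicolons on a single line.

No spouse, descendants, or parent survives, so the estate passes to Ibtisam's siblings per stirpes.
Half-blood and whole-blood siblings take equally under the stated rule.
The estate is divided into 5 equal shares of 1/5 among Dalia, Farouk, Maysoon, Fahad, Nabil.
Dalia is living and takes 1/5.
Farouk is living and takes 1/5.
Maysoon is living and takes 1/5.
Fahad predeceased; the 1/5 allotted to Fahad's branch passes to Fahad's issue by representation.
The 1/5 is divided into 3 equal shares of 1/15 among Amira, Hanan, Khalida.
Amira is living and takes 1/15.
Hanan is living and takes 1/15.
Khalida is living and takes 1/15.
Nabil is living and takes 1/5.

Amira 1/15; Dalia 1/5; Farouk 1/5; Hanan 1/15; Khalida 1/15; Maysoon 1/5; Nabil 1/5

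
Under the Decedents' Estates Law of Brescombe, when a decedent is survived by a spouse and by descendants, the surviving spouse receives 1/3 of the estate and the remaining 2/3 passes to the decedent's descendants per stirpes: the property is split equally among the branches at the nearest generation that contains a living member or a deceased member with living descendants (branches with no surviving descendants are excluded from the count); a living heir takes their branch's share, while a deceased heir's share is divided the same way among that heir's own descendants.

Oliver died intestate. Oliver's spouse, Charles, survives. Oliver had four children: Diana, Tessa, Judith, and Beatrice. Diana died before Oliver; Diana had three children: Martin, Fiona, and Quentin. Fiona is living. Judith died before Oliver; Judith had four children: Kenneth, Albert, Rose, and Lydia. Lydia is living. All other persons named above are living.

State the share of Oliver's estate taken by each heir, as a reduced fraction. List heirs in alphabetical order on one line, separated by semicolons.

Albert 1/24; Beatrice 1/6; Charles 1/3; Fiona 1/18; Kenneth 1/24; Lydia 1/24; Martin 1/18; Quentin 1/18; Rose 1/24; Tessa 1/6

Charles, as surviving spouse, takes 1/3.
The remaining 2/3 passes to Oliver's descendants per stirpes.
The 2/3 is divided into 4 equal shares of 1/6 among Diana, Tessa, Judith, Beatrice.
Diana predeceased; the 1/6 allotted to Diana's branch passes to Diana's issue by representation.
The 1/6 is divided into 3 equal shares of 1/18 among Martin, Fiona, Quentin.
Martin is living and takes 1/18.
Fiona is living and takes 1/18.
Quentin is living and takes 1/18.
Tessa is living and takes 1/6.
Judith predeceased; the 1/6 allotted to Judith's branch passes to Judith's issue by representation.
The 1/6 is divided into 4 equal shares of 1/24 among Kenneth, Albert, Rose, Lydia.
Kenneth is living and takes 1/24.
Albert is living and takes 1/24.
Rose is living and takes 1/24.
Lydia is living and takes 1/24.
Beatrice is living and takes 1/6.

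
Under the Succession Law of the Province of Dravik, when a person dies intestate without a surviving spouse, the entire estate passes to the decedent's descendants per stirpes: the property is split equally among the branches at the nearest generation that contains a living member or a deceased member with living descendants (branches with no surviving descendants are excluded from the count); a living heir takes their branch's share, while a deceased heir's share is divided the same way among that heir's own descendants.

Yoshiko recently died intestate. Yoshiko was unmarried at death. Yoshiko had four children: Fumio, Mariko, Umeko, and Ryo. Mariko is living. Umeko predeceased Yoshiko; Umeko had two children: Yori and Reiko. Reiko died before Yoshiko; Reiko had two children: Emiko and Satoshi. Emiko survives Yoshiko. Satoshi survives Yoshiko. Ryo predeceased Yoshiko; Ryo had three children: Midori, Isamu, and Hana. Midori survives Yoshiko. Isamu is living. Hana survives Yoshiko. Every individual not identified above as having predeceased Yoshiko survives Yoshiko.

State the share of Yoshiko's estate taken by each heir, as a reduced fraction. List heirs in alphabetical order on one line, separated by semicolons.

Emiko 1/16; Fumio 1/4; Hana 1/12; Isamu 1/12; Mariko 1/4; Midori 1/12; Satoshi 1/16; Yori 1/8

There is no surviving spouse, so the entire estate passes to Yoshiko's descendants per stirpes.
The estate is divided into 4 equal shares of 1/4 among Fumio, Mariko, Umeko, Ryo.
Fumio is living and takes 1/4.
Mariko is living and takes 1/4.
Umeko predeceased; the 1/4 allotted to Umeko's branch passes to Umeko's issue by representation.
The 1/4 is divided into 2 equal shares of 1/8 among Yori, Reiko.
Yori is living and takes 1/8.
Reiko predeceased; the 1/8 allotted to Reiko's branch passes to Reiko's issue by representation.
The 1/8 is divided into 2 equal shares of 1/16 among Emiko, Satoshi.
Emiko is living and takes 1/16.
Satoshi is living and takes 1/16.
Ryo predeceased; the 1/4 allotted to Ryo's branch passes to Ryo's issue by representation.
The 1/4 is divided into 3 equal shares of 1/12 among Midori, Isamu, Hana.
Midori is living and takes 1/12.
Isamu is living and takes 1/12.
Hana is living and takes 1/12.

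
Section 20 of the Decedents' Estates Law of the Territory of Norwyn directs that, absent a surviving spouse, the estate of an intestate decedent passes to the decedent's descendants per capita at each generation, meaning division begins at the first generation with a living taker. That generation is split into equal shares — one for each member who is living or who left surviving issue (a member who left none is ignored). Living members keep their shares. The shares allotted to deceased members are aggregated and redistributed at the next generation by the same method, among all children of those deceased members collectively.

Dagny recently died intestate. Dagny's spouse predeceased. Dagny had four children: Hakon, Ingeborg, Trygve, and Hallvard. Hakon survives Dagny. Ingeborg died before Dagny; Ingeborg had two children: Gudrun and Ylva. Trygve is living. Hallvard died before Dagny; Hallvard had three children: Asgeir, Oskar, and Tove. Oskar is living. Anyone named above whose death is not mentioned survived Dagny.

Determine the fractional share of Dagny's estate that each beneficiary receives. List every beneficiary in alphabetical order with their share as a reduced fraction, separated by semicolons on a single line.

Asgeir 1/10; Gudrun 1/10; Hakon 1/4; Oskar 1/10; Tove 1/10; Trygve 1/4; Ylva 1/10

There is no surviving spouse, so the entire estate passes to Dagny's descendants per capita at each generation.
At generation 1 (Hakon, Ingeborg, Trygve, Hallvard) there are 4 shares of (1)/4 = 1/4 each.
Living: Hakon and Trygve — each takes 1/4.
Deceased: Ingeborg and Hallvard. Their combined 1/2 is pooled and carried to generation 2.
At generation 2 (Gudrun, Ylva, Asgeir, Oskar, Tove) there are 5 shares of (1/2)/5 = 1/10 each.
Living: Gudrun, Ylva, Asgeir, Oskar, and Tove — each takes 1/10.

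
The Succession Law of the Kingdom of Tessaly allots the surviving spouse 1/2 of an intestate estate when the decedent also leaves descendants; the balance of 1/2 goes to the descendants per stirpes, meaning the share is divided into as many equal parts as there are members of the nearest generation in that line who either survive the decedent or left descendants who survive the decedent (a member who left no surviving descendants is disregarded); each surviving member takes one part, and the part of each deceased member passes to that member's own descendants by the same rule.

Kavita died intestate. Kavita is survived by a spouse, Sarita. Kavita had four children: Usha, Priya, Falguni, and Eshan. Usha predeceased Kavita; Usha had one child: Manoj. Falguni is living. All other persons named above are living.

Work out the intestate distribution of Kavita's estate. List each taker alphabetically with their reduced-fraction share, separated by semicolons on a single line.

Eshan 1/8; Falguni 1/8; Manoj 1/8; Priya 1/8; Sarita 1/2

Sarita, as surviving spouse, takes 1/2.
The remaining 1/2 passes to Kavita's descendants per stirpes.
The 1/2 is divided into 4 equal shares of 1/8 among Usha, Priya, Falguni, Eshan.
Usha predeceased; the 1/8 allotted to Usha's branch passes to Usha's issue by representation.
Manoj is the sole taker at this level and receives the full 1/8.
Priya is living and takes 1/8.
Falguni is living and takes 1/8.
Eshan is living and takes 1/8.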